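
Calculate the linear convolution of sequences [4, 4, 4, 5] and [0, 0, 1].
y[0] = 4×0 = 0; y[1] = 4×0 + 4×0 = 0; y[2] = 4×1 + 4×0 + 4×0 = 4; y[3] = 4×1 + 4×0 + 5×0 = 4; y[4] = 4×1 + 5×0 = 4; y[5] = 5×1 = 5

[0, 0, 4, 4, 4, 5]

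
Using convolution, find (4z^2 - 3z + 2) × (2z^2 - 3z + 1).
Ascending coefficients: a = [2, -3, 4], b = [1, -3, 2]. c[0] = 2×1 = 2; c[1] = 2×-3 + -3×1 = -9; c[2] = 2×2 + -3×-3 + 4×1 = 17; c[3] = -3×2 + 4×-3 = -18; c[4] = 4×2 = 8. Result coefficients: [2, -9, 17, -18, 8] → 8z^4 - 18z^3 + 17z^2 - 9z + 2

8z^4 - 18z^3 + 17z^2 - 9z + 2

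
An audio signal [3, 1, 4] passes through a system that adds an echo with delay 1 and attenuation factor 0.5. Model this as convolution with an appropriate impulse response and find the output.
Direct-path + delayed-attenuated-path model → impulse response h = [1, 0.5] (1 at lag 0, 0.5 at lag 1). Output y[n] = x[n] + 0.5·x[n - 1] (with x[n] = 0 outside 0..2): y[0] = 3 + 0.5×0 = 3; y[1] = 1 + 0.5×3 = 2.5; y[2] = 4 + 0.5×1 = 4.5; y[3] = 0 + 0.5×4 = 2.0. So y = [3, 2.5, 4.5, 2.0]

[3, 2.5, 4.5, 2.0]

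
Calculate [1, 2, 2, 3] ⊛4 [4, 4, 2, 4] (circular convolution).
Use y[k] = Σ_j s[j]·t[(k-j) mod 4]. y[0] = 1×4 + 2×4 + 2×2 + 3×4 = 28; y[1] = 1×4 + 2×4 + 2×4 + 3×2 = 26; y[2] = 1×2 + 2×4 + 2×4 + 3×4 = 30; y[3] = 1×4 + 2×2 + 2×4 + 3×4 = 28. Result: [28, 26, 30, 28]

[28, 26, 30, 28]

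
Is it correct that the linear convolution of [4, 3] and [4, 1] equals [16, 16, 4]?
Recompute linear convolution of [4, 3] and [4, 1]: y[0] = 4×4 = 16; y[1] = 4×1 + 3×4 = 16; y[2] = 3×1 = 3 → [16, 16, 3]. Compare to given [16, 16, 4]: they differ at index 2: given 4, correct 3, so answer: No

No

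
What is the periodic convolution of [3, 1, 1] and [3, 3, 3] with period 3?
Use y[k] = Σ_j s[j]·t[(k-j) mod 3]. y[0] = 3×3 + 1×3 + 1×3 = 15; y[1] = 3×3 + 1×3 + 1×3 = 15; y[2] = 3×3 + 1×3 + 1×3 = 15. Result: [15, 15, 15]

[15, 15, 15]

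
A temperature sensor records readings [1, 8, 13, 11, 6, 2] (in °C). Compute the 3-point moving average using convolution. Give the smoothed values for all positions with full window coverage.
3-point moving average kernel = [1, 1, 1]. Apply in 'valid' mode (full window coverage): avg[0] = (1 + 8 + 13) / 3 = 7.33; avg[1] = (8 + 13 + 11) / 3 = 10.67; avg[2] = (13 + 11 + 6) / 3 = 10.0; avg[3] = (11 + 6 + 2) / 3 = 6.33. Smoothed values: [7.33, 10.67, 10.0, 6.33]

[7.33, 10.67, 10.0, 6.33]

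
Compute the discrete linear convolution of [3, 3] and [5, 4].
y[0] = 3×5 = 15; y[1] = 3×4 + 3×5 = 27; y[2] = 3×4 = 12

[15, 27, 12]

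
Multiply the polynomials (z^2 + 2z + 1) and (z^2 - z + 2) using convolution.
Ascending coefficients: a = [1, 2, 1], b = [2, -1, 1]. c[0] = 1×2 = 2; c[1] = 1×-1 + 2×2 = 3; c[2] = 1×1 + 2×-1 + 1×2 = 1; c[3] = 2×1 + 1×-1 = 1; c[4] = 1×1 = 1. Result coefficients: [2, 3, 1, 1, 1] → z^4 + z^3 + z^2 + 3z + 2

z^4 + z^3 + z^2 + 3z + 2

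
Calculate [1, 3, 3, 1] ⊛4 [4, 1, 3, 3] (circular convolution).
Use y[k] = Σ_j f[j]·g[(k-j) mod 4]. y[0] = 1×4 + 3×3 + 3×3 + 1×1 = 23; y[1] = 1×1 + 3×4 + 3×3 + 1×3 = 25; y[2] = 1×3 + 3×1 + 3×4 + 1×3 = 21; y[3] = 1×3 + 3×3 + 3×1 + 1×4 = 19. Result: [23, 25, 21, 19]

[23, 25, 21, 19]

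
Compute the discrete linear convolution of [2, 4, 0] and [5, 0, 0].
y[0] = 2×5 = 10; y[1] = 2×0 + 4×5 = 20; y[2] = 2×0 + 4×0 + 0×5 = 0; y[3] = 4×0 + 0×0 = 0; y[4] = 0×0 = 0

[10, 20, 0, 0, 0]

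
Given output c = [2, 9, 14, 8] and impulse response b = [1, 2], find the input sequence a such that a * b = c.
Deconvolve c=[2, 9, 14, 8] by b=[1, 2]. Since b[0]=1, solve forward: a[0] = c[0] / 1 = 2; a[1] = (c[1] - 2×2) / 1 = 5; a[2] = (c[2] - 5×2) / 1 = 4. So a = [2, 5, 4]. Check by forward convolution: c[0] = 2×1 = 2; c[1] = 2×2 + 5×1 = 9; c[2] = 5×2 + 4×1 = 14; c[3] = 4×2 = 8

[2, 5, 4]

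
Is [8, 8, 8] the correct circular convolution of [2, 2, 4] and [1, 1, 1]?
Recompute circular convolution of [2, 2, 4] and [1, 1, 1]: y[0] = 2×1 + 2×1 + 4×1 = 8; y[1] = 2×1 + 2×1 + 4×1 = 8; y[2] = 2×1 + 2×1 + 4×1 = 8 → [8, 8, 8]. Given [8, 8, 8] matches, so answer: Yes

Yes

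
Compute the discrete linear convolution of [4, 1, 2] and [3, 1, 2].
y[0] = 4×3 = 12; y[1] = 4×1 + 1×3 = 7; y[2] = 4×2 + 1×1 + 2×3 = 15; y[3] = 1×2 + 2×1 = 4; y[4] = 2×2 = 4

[12, 7, 15, 4, 4]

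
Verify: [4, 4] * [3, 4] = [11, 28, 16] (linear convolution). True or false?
Recompute linear convolution of [4, 4] and [3, 4]: y[0] = 4×3 = 12; y[1] = 4×4 + 4×3 = 28; y[2] = 4×4 = 16 → [12, 28, 16]. Compare to given [11, 28, 16]: they differ at index 0: given 11, correct 12, so answer: No

No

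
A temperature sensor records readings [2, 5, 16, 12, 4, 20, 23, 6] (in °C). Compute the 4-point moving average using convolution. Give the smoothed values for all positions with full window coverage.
4-point moving average kernel = [1, 1, 1, 1]. Apply in 'valid' mode (full window coverage): avg[0] = (2 + 5 + 16 + 12) / 4 = 8.75; avg[1] = (5 + 16 + 12 + 4) / 4 = 9.25; avg[2] = (16 + 12 + 4 + 20) / 4 = 13.0; avg[3] = (12 + 4 + 20 + 23) / 4 = 14.75; avg[4] = (4 + 20 + 23 + 6) / 4 = 13.25. Smoothed values: [8.75, 9.25, 13.0, 14.75, 13.25]

[8.75, 9.25, 13.0, 14.75, 13.25]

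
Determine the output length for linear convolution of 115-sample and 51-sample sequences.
Linear/full convolution length: m + n - 1 = 115 + 51 - 1 = 165

165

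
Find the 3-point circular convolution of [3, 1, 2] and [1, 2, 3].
Use y[k] = Σ_j s[j]·t[(k-j) mod 3]. y[0] = 3×1 + 1×3 + 2×2 = 10; y[1] = 3×2 + 1×1 + 2×3 = 13; y[2] = 3×3 + 1×2 + 2×1 = 13. Result: [10, 13, 13]

[10, 13, 13]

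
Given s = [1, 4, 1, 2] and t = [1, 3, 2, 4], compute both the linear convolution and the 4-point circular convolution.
Linear: y_lin[0] = 1×1 = 1; y_lin[1] = 1×3 + 4×1 = 7; y_lin[2] = 1×2 + 4×3 + 1×1 = 15; y_lin[3] = 1×4 + 4×2 + 1×3 + 2×1 = 17; y_lin[4] = 4×4 + 1×2 + 2×3 = 24; y_lin[5] = 1×4 + 2×2 = 8; y_lin[6] = 2×4 = 8 → [1, 7, 15, 17, 24, 8, 8]. Circular (length 4): y[0] = 1×1 + 4×4 + 1×2 + 2×3 = 25; y[1] = 1×3 + 4×1 + 1×4 + 2×2 = 15; y[2] = 1×2 + 4×3 + 1×1 + 2×4 = 23; y[3] = 1×4 + 4×2 + 1×3 + 2×1 = 17 → [25, 15, 23, 17]

Linear: [1, 7, 15, 17, 24, 8, 8], Circular: [25, 15, 23, 17]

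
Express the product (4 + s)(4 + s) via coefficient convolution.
Ascending coefficients: a = [4, 1], b = [4, 1]. c[0] = 4×4 = 16; c[1] = 4×1 + 1×4 = 8; c[2] = 1×1 = 1. Result coefficients: [16, 8, 1] → 16 + 8s + s^2

16 + 8s + s^2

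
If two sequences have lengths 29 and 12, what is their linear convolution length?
Linear/full convolution length: m + n - 1 = 29 + 12 - 1 = 40

40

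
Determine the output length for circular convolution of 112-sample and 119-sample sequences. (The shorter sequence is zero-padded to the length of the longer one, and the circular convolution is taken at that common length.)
Circular convolution (zero-padding the shorter input) has length max(m, n) = max(112, 119) = 119

119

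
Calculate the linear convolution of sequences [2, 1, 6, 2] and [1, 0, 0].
y[0] = 2×1 = 2; y[1] = 2×0 + 1×1 = 1; y[2] = 2×0 + 1×0 + 6×1 = 6; y[3] = 1×0 + 6×0 + 2×1 = 2; y[4] = 6×0 + 2×0 = 0; y[5] = 2×0 = 0

[2, 1, 6, 2, 0, 0]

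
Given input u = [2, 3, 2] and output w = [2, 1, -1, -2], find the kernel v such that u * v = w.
Output length 4 = len(u) + len(v) - 1 ⇒ len(v) = 2. Solve v forward using v[k] = (w[k] - Σ_{i≥1} u[i]·v[k-i]) / u[0]: v[0] = w[0] / u[0] = 2 / 2 = 1; v[1] = (w[1] - 3×1) / u[0] = (1 - 3×1) / 2 = -1. So v = [1, -1]. Forward-check [2, 3, 2] * [1, -1]: w[0] = 2×1 = 2; w[1] = 2×-1 + 3×1 = 1; w[2] = 3×-1 + 2×1 = -1; w[3] = 2×-1 = -2 → [2, 1, -1, -2] ✓

[1, -1]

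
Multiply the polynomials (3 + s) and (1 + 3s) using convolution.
Ascending coefficients: a = [3, 1], b = [1, 3]. c[0] = 3×1 = 3; c[1] = 3×3 + 1×1 = 10; c[2] = 1×3 = 3. Result coefficients: [3, 10, 3] → 3 + 10s + 3s^2

3 + 10s + 3s^2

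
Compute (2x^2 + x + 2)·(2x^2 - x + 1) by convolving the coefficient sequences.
Ascending coefficients: a = [2, 1, 2], b = [1, -1, 2]. c[0] = 2×1 = 2; c[1] = 2×-1 + 1×1 = -1; c[2] = 2×2 + 1×-1 + 2×1 = 5; c[3] = 1×2 + 2×-1 = 0; c[4] = 2×2 = 4. Result coefficients: [2, -1, 5, 0, 4] → 4x^4 + 5x^2 - x + 2

4x^4 + 5x^2 - x + 2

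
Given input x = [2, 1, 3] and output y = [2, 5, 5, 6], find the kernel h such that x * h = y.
Output length 4 = len(x) + len(h) - 1 ⇒ len(h) = 2. Solve h forward using h[k] = (y[k] - Σ_{i≥1} x[i]·h[k-i]) / x[0]: h[0] = y[0] / x[0] = 2 / 2 = 1; h[1] = (y[1] - 1×1) / x[0] = (5 - 1×1) / 2 = 2. So h = [1, 2]. Forward-check [2, 1, 3] * [1, 2]: y[0] = 2×1 = 2; y[1] = 2×2 + 1×1 = 5; y[2] = 1×2 + 3×1 = 5; y[3] = 3×2 = 6 → [2, 5, 5, 6] ✓

[1, 2]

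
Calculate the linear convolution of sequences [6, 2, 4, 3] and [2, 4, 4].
y[0] = 6×2 = 12; y[1] = 6×4 + 2×2 = 28; y[2] = 6×4 + 2×4 + 4×2 = 40; y[3] = 2×4 + 4×4 + 3×2 = 30; y[4] = 4×4 + 3×4 = 28; y[5] = 3×4 = 12

[12, 28, 40, 30, 28, 12]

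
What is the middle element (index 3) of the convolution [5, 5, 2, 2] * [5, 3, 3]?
Use y[k] = Σ_i a[i]·b[k-i] at k=3. y[3] = 5×3 + 2×3 + 2×5 = 31

31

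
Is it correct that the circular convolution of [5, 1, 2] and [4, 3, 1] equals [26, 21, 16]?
Recompute circular convolution of [5, 1, 2] and [4, 3, 1]: y[0] = 5×4 + 1×1 + 2×3 = 27; y[1] = 5×3 + 1×4 + 2×1 = 21; y[2] = 5×1 + 1×3 + 2×4 = 16 → [27, 21, 16]. Compare to given [26, 21, 16]: they differ at index 0: given 26, correct 27, so answer: No

No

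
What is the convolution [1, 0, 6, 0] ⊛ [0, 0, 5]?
y[0] = 1×0 = 0; y[1] = 1×0 + 0×0 = 0; y[2] = 1×5 + 0×0 + 6×0 = 5; y[3] = 0×5 + 6×0 + 0×0 = 0; y[4] = 6×5 + 0×0 = 30; y[5] = 0×5 = 0

[0, 0, 5, 0, 30, 0]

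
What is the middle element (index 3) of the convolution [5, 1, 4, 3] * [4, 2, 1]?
Use y[k] = Σ_i a[i]·b[k-i] at k=3. y[3] = 1×1 + 4×2 + 3×4 = 21

21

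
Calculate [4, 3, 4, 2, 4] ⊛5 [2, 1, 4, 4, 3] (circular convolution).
Use y[k] = Σ_j s[j]·t[(k-j) mod 5]. y[0] = 4×2 + 3×3 + 4×4 + 2×4 + 4×1 = 45; y[1] = 4×1 + 3×2 + 4×3 + 2×4 + 4×4 = 46; y[2] = 4×4 + 3×1 + 4×2 + 2×3 + 4×4 = 49; y[3] = 4×4 + 3×4 + 4×1 + 2×2 + 4×3 = 48; y[4] = 4×3 + 3×4 + 4×4 + 2×1 + 4×2 = 50. Result: [45, 46, 49, 48, 50]

[45, 46, 49, 48, 50]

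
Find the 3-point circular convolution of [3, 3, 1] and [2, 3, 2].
Use y[k] = Σ_j x[j]·h[(k-j) mod 3]. y[0] = 3×2 + 3×2 + 1×3 = 15; y[1] = 3×3 + 3×2 + 1×2 = 17; y[2] = 3×2 + 3×3 + 1×2 = 17. Result: [15, 17, 17]

[15, 17, 17]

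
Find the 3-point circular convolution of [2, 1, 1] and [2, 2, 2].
Use y[k] = Σ_j x[j]·h[(k-j) mod 3]. y[0] = 2×2 + 1×2 + 1×2 = 8; y[1] = 2×2 + 1×2 + 1×2 = 8; y[2] = 2×2 + 1×2 + 1×2 = 8. Result: [8, 8, 8]

[8, 8, 8]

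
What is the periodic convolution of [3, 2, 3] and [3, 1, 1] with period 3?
Use y[k] = Σ_j a[j]·b[(k-j) mod 3]. y[0] = 3×3 + 2×1 + 3×1 = 14; y[1] = 3×1 + 2×3 + 3×1 = 12; y[2] = 3×1 + 2×1 + 3×3 = 14. Result: [14, 12, 14]

[14, 12, 14]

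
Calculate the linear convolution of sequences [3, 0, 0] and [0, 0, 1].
y[0] = 3×0 = 0; y[1] = 3×0 + 0×0 = 0; y[2] = 3×1 + 0×0 + 0×0 = 3; y[3] = 0×1 + 0×0 = 0; y[4] = 0×1 = 0

[0, 0, 3, 0, 0]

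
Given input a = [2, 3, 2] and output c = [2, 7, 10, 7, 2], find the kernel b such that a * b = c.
Output length 5 = len(a) + len(b) - 1 ⇒ len(b) = 3. Solve b forward using b[k] = (c[k] - Σ_{i≥1} a[i]·b[k-i]) / a[0]: b[0] = c[0] / a[0] = 2 / 2 = 1; b[1] = (c[1] - 3×1) / a[0] = (7 - 3×1) / 2 = 2; b[2] = (c[2] - 3×2 - 2×1) / a[0] = (10 - 3×2 - 2×1) / 2 = 1. So b = [1, 2, 1]. Forward-check [2, 3, 2] * [1, 2, 1]: c[0] = 2×1 = 2; c[1] = 2×2 + 3×1 = 7; c[2] = 2×1 + 3×2 + 2×1 = 10; c[3] = 3×1 + 2×2 = 7; c[4] = 2×1 = 2 → [2, 7, 10, 7, 2] ✓

[1, 2, 1]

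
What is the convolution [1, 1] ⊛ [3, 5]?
y[0] = 1×3 = 3; y[1] = 1×5 + 1×3 = 8; y[2] = 1×5 = 5

[3, 8, 5]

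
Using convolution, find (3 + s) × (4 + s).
Ascending coefficients: a = [3, 1], b = [4, 1]. c[0] = 3×4 = 12; c[1] = 3×1 + 1×4 = 7; c[2] = 1×1 = 1. Result coefficients: [12, 7, 1] → 12 + 7s + s^2

12 + 7s + s^2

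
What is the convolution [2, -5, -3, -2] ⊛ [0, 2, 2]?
y[0] = 2×0 = 0; y[1] = 2×2 + -5×0 = 4; y[2] = 2×2 + -5×2 + -3×0 = -6; y[3] = -5×2 + -3×2 + -2×0 = -16; y[4] = -3×2 + -2×2 = -10; y[5] = -2×2 = -4

[0, 4, -6, -16, -10, -4]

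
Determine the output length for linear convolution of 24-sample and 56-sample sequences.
Linear/full convolution length: m + n - 1 = 24 + 56 - 1 = 79

79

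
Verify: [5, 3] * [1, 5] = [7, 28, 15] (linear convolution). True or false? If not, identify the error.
Recompute linear convolution of [5, 3] and [1, 5]: y[0] = 5×1 = 5; y[1] = 5×5 + 3×1 = 28; y[2] = 3×5 = 15 → [5, 28, 15]. Compare to given [7, 28, 15]: they differ at index 0: given 7, correct 5, so answer: No

No. Error at index 0: given 7, correct 5.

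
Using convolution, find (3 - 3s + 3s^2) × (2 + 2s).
Ascending coefficients: a = [3, -3, 3], b = [2, 2]. c[0] = 3×2 = 6; c[1] = 3×2 + -3×2 = 0; c[2] = -3×2 + 3×2 = 0; c[3] = 3×2 = 6. Result coefficients: [6, 0, 0, 6] → 6 + 6s^3

6 + 6s^3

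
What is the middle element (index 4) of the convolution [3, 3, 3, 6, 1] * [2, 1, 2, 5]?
Use y[k] = Σ_i a[i]·b[k-i] at k=4. y[4] = 3×5 + 3×2 + 6×1 + 1×2 = 29

29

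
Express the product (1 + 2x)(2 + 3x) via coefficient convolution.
Ascending coefficients: a = [1, 2], b = [2, 3]. c[0] = 1×2 = 2; c[1] = 1×3 + 2×2 = 7; c[2] = 2×3 = 6. Result coefficients: [2, 7, 6] → 2 + 7x + 6x^2

2 + 7x + 6x^2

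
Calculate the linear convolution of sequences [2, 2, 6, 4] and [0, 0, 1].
y[0] = 2×0 = 0; y[1] = 2×0 + 2×0 = 0; y[2] = 2×1 + 2×0 + 6×0 = 2; y[3] = 2×1 + 6×0 + 4×0 = 2; y[4] = 6×1 + 4×0 = 6; y[5] = 4×1 = 4

[0, 0, 2, 2, 6, 4]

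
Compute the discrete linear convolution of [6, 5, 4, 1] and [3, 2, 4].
y[0] = 6×3 = 18; y[1] = 6×2 + 5×3 = 27; y[2] = 6×4 + 5×2 + 4×3 = 46; y[3] = 5×4 + 4×2 + 1×3 = 31; y[4] = 4×4 + 1×2 = 18; y[5] = 1×4 = 4

[18, 27, 46, 31, 18, 4]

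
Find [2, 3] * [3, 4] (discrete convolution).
y[0] = 2×3 = 6; y[1] = 2×4 + 3×3 = 17; y[2] = 3×4 = 12

[6, 17, 12]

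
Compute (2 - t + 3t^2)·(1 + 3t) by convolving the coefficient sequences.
Ascending coefficients: a = [2, -1, 3], b = [1, 3]. c[0] = 2×1 = 2; c[1] = 2×3 + -1×1 = 5; c[2] = -1×3 + 3×1 = 0; c[3] = 3×3 = 9. Result coefficients: [2, 5, 0, 9] → 2 + 5t + 9t^3

2 + 5t + 9t^3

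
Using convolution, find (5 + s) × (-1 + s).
Ascending coefficients: a = [5, 1], b = [-1, 1]. c[0] = 5×-1 = -5; c[1] = 5×1 + 1×-1 = 4; c[2] = 1×1 = 1. Result coefficients: [-5, 4, 1] → -5 + 4s + s^2

-5 + 4s + s^2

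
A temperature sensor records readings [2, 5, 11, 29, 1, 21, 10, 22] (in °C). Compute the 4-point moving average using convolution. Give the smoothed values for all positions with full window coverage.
4-point moving average kernel = [1, 1, 1, 1]. Apply in 'valid' mode (full window coverage): avg[0] = (2 + 5 + 11 + 29) / 4 = 11.75; avg[1] = (5 + 11 + 29 + 1) / 4 = 11.5; avg[2] = (11 + 29 + 1 + 21) / 4 = 15.5; avg[3] = (29 + 1 + 21 + 10) / 4 = 15.25; avg[4] = (1 + 21 + 10 + 22) / 4 = 13.5. Smoothed values: [11.75, 11.5, 15.5, 15.25, 13.5]

[11.75, 11.5, 15.5, 15.25, 13.5]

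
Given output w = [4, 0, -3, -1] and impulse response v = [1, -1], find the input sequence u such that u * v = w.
Deconvolve w=[4, 0, -3, -1] by v=[1, -1]. Since v[0]=1, solve forward: u[0] = w[0] / 1 = 4; u[1] = (w[1] - 4×-1) / 1 = 4; u[2] = (w[2] - 4×-1) / 1 = 1. So u = [4, 4, 1]. Check by forward convolution: w[0] = 4×1 = 4; w[1] = 4×-1 + 4×1 = 0; w[2] = 4×-1 + 1×1 = -3; w[3] = 1×-1 = -1

[4, 4, 1]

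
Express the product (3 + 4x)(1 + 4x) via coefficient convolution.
Ascending coefficients: a = [3, 4], b = [1, 4]. c[0] = 3×1 = 3; c[1] = 3×4 + 4×1 = 16; c[2] = 4×4 = 16. Result coefficients: [3, 16, 16] → 3 + 16x + 16x^2

3 + 16x + 16x^2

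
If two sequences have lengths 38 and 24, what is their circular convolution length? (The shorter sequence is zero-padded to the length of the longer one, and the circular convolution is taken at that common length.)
Circular convolution (zero-padding the shorter input) has length max(m, n) = max(38, 24) = 38

38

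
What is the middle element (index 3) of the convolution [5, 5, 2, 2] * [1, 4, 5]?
Use y[k] = Σ_i a[i]·b[k-i] at k=3. y[3] = 5×5 + 2×4 + 2×1 = 35

35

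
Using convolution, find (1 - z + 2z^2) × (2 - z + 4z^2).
Ascending coefficients: a = [1, -1, 2], b = [2, -1, 4]. c[0] = 1×2 = 2; c[1] = 1×-1 + -1×2 = -3; c[2] = 1×4 + -1×-1 + 2×2 = 9; c[3] = -1×4 + 2×-1 = -6; c[4] = 2×4 = 8. Result coefficients: [2, -3, 9, -6, 8] → 2 - 3z + 9z^2 - 6z^3 + 8z^4

2 - 3z + 9z^2 - 6z^3 + 8z^4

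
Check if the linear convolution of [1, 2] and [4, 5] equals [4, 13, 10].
Recompute linear convolution of [1, 2] and [4, 5]: y[0] = 1×4 = 4; y[1] = 1×5 + 2×4 = 13; y[2] = 2×5 = 10 → [4, 13, 10]. Given [4, 13, 10] matches, so answer: Yes

Yes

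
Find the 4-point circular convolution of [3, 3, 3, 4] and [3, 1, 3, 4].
Use y[k] = Σ_j x[j]·h[(k-j) mod 4]. y[0] = 3×3 + 3×4 + 3×3 + 4×1 = 34; y[1] = 3×1 + 3×3 + 3×4 + 4×3 = 36; y[2] = 3×3 + 3×1 + 3×3 + 4×4 = 37; y[3] = 3×4 + 3×3 + 3×1 + 4×3 = 36. Result: [34, 36, 37, 36]

[34, 36, 37, 36]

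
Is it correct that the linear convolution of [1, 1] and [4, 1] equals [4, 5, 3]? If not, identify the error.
Recompute linear convolution of [1, 1] and [4, 1]: y[0] = 1×4 = 4; y[1] = 1×1 + 1×4 = 5; y[2] = 1×1 = 1 → [4, 5, 1]. Compare to given [4, 5, 3]: they differ at index 2: given 3, correct 1, so answer: No

No. Error at index 2: given 3, correct 1.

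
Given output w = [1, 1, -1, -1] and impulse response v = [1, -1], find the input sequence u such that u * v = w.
Deconvolve w=[1, 1, -1, -1] by v=[1, -1]. Since v[0]=1, solve forward: u[0] = w[0] / 1 = 1; u[1] = (w[1] - 1×-1) / 1 = 2; u[2] = (w[2] - 2×-1) / 1 = 1. So u = [1, 2, 1]. Check by forward convolution: w[0] = 1×1 = 1; w[1] = 1×-1 + 2×1 = 1; w[2] = 2×-1 + 1×1 = -1; w[3] = 1×-1 = -1

[1, 2, 1]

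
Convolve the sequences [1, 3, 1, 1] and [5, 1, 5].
y[0] = 1×5 = 5; y[1] = 1×1 + 3×5 = 16; y[2] = 1×5 + 3×1 + 1×5 = 13; y[3] = 3×5 + 1×1 + 1×5 = 21; y[4] = 1×5 + 1×1 = 6; y[5] = 1×5 = 5

[5, 16, 13, 21, 6, 5]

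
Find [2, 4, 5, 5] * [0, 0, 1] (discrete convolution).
y[0] = 2×0 = 0; y[1] = 2×0 + 4×0 = 0; y[2] = 2×1 + 4×0 + 5×0 = 2; y[3] = 4×1 + 5×0 + 5×0 = 4; y[4] = 5×1 + 5×0 = 5; y[5] = 5×1 = 5

[0, 0, 2, 4, 5, 5]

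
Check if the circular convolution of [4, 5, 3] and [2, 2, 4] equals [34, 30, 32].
Recompute circular convolution of [4, 5, 3] and [2, 2, 4]: y[0] = 4×2 + 5×4 + 3×2 = 34; y[1] = 4×2 + 5×2 + 3×4 = 30; y[2] = 4×4 + 5×2 + 3×2 = 32 → [34, 30, 32]. Given [34, 30, 32] matches, so answer: Yes

Yes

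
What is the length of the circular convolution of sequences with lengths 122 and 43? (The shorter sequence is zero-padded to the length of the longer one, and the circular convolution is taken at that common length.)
Circular convolution (zero-padding the shorter input) has length max(m, n) = max(122, 43) = 122

122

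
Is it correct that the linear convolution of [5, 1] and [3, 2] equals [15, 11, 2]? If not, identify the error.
Recompute linear convolution of [5, 1] and [3, 2]: y[0] = 5×3 = 15; y[1] = 5×2 + 1×3 = 13; y[2] = 1×2 = 2 → [15, 13, 2]. Compare to given [15, 11, 2]: they differ at index 1: given 11, correct 13, so answer: No

No. Error at index 1: given 11, correct 13.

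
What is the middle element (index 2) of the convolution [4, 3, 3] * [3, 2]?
Use y[k] = Σ_i a[i]·b[k-i] at k=2. y[2] = 3×2 + 3×3 = 15

15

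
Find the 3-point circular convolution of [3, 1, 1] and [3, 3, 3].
Use y[k] = Σ_j f[j]·g[(k-j) mod 3]. y[0] = 3×3 + 1×3 + 1×3 = 15; y[1] = 3×3 + 1×3 + 1×3 = 15; y[2] = 3×3 + 1×3 + 1×3 = 15. Result: [15, 15, 15]

[15, 15, 15]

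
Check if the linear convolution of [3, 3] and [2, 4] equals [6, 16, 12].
Recompute linear convolution of [3, 3] and [2, 4]: y[0] = 3×2 = 6; y[1] = 3×4 + 3×2 = 18; y[2] = 3×4 = 12 → [6, 18, 12]. Compare to given [6, 16, 12]: they differ at index 1: given 16, correct 18, so answer: No

No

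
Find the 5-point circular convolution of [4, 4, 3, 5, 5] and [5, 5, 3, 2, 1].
Use y[k] = Σ_j a[j]·b[(k-j) mod 5]. y[0] = 4×5 + 4×1 + 3×2 + 5×3 + 5×5 = 70; y[1] = 4×5 + 4×5 + 3×1 + 5×2 + 5×3 = 68; y[2] = 4×3 + 4×5 + 3×5 + 5×1 + 5×2 = 62; y[3] = 4×2 + 4×3 + 3×5 + 5×5 + 5×1 = 65; y[4] = 4×1 + 4×2 + 3×3 + 5×5 + 5×5 = 71. Result: [70, 68, 62, 65, 71]

[70, 68, 62, 65, 71]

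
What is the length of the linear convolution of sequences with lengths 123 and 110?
Linear/full convolution length: m + n - 1 = 123 + 110 - 1 = 232

232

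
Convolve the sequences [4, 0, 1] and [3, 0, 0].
y[0] = 4×3 = 12; y[1] = 4×0 + 0×3 = 0; y[2] = 4×0 + 0×0 + 1×3 = 3; y[3] = 0×0 + 1×0 = 0; y[4] = 1×0 = 0

[12, 0, 3, 0, 0]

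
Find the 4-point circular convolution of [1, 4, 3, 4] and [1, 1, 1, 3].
Use y[k] = Σ_j f[j]·g[(k-j) mod 4]. y[0] = 1×1 + 4×3 + 3×1 + 4×1 = 20; y[1] = 1×1 + 4×1 + 3×3 + 4×1 = 18; y[2] = 1×1 + 4×1 + 3×1 + 4×3 = 20; y[3] = 1×3 + 4×1 + 3×1 + 4×1 = 14. Result: [20, 18, 20, 14]

[20, 18, 20, 14]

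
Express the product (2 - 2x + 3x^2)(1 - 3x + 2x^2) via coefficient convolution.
Ascending coefficients: a = [2, -2, 3], b = [1, -3, 2]. c[0] = 2×1 = 2; c[1] = 2×-3 + -2×1 = -8; c[2] = 2×2 + -2×-3 + 3×1 = 13; c[3] = -2×2 + 3×-3 = -13; c[4] = 3×2 = 6. Result coefficients: [2, -8, 13, -13, 6] → 2 - 8x + 13x^2 - 13x^3 + 6x^4

2 - 8x + 13x^2 - 13x^3 + 6x^4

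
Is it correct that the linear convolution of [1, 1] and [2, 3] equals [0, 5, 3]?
Recompute linear convolution of [1, 1] and [2, 3]: y[0] = 1×2 = 2; y[1] = 1×3 + 1×2 = 5; y[2] = 1×3 = 3 → [2, 5, 3]. Compare to given [0, 5, 3]: they differ at index 0: given 0, correct 2, so answer: No

No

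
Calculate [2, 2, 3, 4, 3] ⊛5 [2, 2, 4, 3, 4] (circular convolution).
Use y[k] = Σ_j a[j]·b[(k-j) mod 5]. y[0] = 2×2 + 2×4 + 3×3 + 4×4 + 3×2 = 43; y[1] = 2×2 + 2×2 + 3×4 + 4×3 + 3×4 = 44; y[2] = 2×4 + 2×2 + 3×2 + 4×4 + 3×3 = 43; y[3] = 2×3 + 2×4 + 3×2 + 4×2 + 3×4 = 40; y[4] = 2×4 + 2×3 + 3×4 + 4×2 + 3×2 = 40. Result: [43, 44, 43, 40, 40]

[43, 44, 43, 40, 40]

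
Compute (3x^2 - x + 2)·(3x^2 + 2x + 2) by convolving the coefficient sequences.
Ascending coefficients: a = [2, -1, 3], b = [2, 2, 3]. c[0] = 2×2 = 4; c[1] = 2×2 + -1×2 = 2; c[2] = 2×3 + -1×2 + 3×2 = 10; c[3] = -1×3 + 3×2 = 3; c[4] = 3×3 = 9. Result coefficients: [4, 2, 10, 3, 9] → 9x^4 + 3x^3 + 10x^2 + 2x + 4

9x^4 + 3x^3 + 10x^2 + 2x + 4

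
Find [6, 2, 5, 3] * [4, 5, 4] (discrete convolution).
y[0] = 6×4 = 24; y[1] = 6×5 + 2×4 = 38; y[2] = 6×4 + 2×5 + 5×4 = 54; y[3] = 2×4 + 5×5 + 3×4 = 45; y[4] = 5×4 + 3×5 = 35; y[5] = 3×4 = 12

[24, 38, 54, 45, 35, 12]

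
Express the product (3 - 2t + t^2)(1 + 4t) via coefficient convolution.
Ascending coefficients: a = [3, -2, 1], b = [1, 4]. c[0] = 3×1 = 3; c[1] = 3×4 + -2×1 = 10; c[2] = -2×4 + 1×1 = -7; c[3] = 1×4 = 4. Result coefficients: [3, 10, -7, 4] → 3 + 10t - 7t^2 + 4t^3

3 + 10t - 7t^2 + 4t^3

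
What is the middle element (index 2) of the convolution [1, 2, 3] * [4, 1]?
Use y[k] = Σ_i a[i]·b[k-i] at k=2. y[2] = 2×1 + 3×4 = 14

14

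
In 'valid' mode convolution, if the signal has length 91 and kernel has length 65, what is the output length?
'Valid' mode counts only positions where the kernel fully overlaps the signal: m - n + 1 = 91 - 65 + 1 = 27

27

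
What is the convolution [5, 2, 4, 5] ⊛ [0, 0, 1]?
y[0] = 5×0 = 0; y[1] = 5×0 + 2×0 = 0; y[2] = 5×1 + 2×0 + 4×0 = 5; y[3] = 2×1 + 4×0 + 5×0 = 2; y[4] = 4×1 + 5×0 = 4; y[5] = 5×1 = 5

[0, 0, 5, 2, 4, 5]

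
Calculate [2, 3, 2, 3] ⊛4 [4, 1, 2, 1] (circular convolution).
Use y[k] = Σ_j f[j]·g[(k-j) mod 4]. y[0] = 2×4 + 3×1 + 2×2 + 3×1 = 18; y[1] = 2×1 + 3×4 + 2×1 + 3×2 = 22; y[2] = 2×2 + 3×1 + 2×4 + 3×1 = 18; y[3] = 2×1 + 3×2 + 2×1 + 3×4 = 22. Result: [18, 22, 18, 22]

[18, 22, 18, 22]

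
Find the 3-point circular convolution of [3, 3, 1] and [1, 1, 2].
Use y[k] = Σ_j s[j]·t[(k-j) mod 3]. y[0] = 3×1 + 3×2 + 1×1 = 10; y[1] = 3×1 + 3×1 + 1×2 = 8; y[2] = 3×2 + 3×1 + 1×1 = 10. Result: [10, 8, 10]

[10, 8, 10]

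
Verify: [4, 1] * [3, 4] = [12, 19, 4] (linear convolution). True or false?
Recompute linear convolution of [4, 1] and [3, 4]: y[0] = 4×3 = 12; y[1] = 4×4 + 1×3 = 19; y[2] = 1×4 = 4 → [12, 19, 4]. Given [12, 19, 4] matches, so answer: Yes

Yes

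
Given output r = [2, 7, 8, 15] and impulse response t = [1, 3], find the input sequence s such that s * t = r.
Deconvolve r=[2, 7, 8, 15] by t=[1, 3]. Since t[0]=1, solve forward: s[0] = r[0] / 1 = 2; s[1] = (r[1] - 2×3) / 1 = 1; s[2] = (r[2] - 1×3) / 1 = 5. So s = [2, 1, 5]. Check by forward convolution: r[0] = 2×1 = 2; r[1] = 2×3 + 1×1 = 7; r[2] = 1×3 + 5×1 = 8; r[3] = 5×3 = 15

[2, 1, 5]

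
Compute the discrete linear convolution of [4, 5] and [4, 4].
y[0] = 4×4 = 16; y[1] = 4×4 + 5×4 = 36; y[2] = 5×4 = 20

[16, 36, 20]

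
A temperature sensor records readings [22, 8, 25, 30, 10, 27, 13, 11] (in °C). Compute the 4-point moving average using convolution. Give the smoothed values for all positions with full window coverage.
4-point moving average kernel = [1, 1, 1, 1]. Apply in 'valid' mode (full window coverage): avg[0] = (22 + 8 + 25 + 30) / 4 = 21.25; avg[1] = (8 + 25 + 30 + 10) / 4 = 18.25; avg[2] = (25 + 30 + 10 + 27) / 4 = 23.0; avg[3] = (30 + 10 + 27 + 13) / 4 = 20.0; avg[4] = (10 + 27 + 13 + 11) / 4 = 15.25. Smoothed values: [21.25, 18.25, 23.0, 20.0, 15.25]

[21.25, 18.25, 23.0, 20.0, 15.25]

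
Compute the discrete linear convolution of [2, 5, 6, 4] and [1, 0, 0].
y[0] = 2×1 = 2; y[1] = 2×0 + 5×1 = 5; y[2] = 2×0 + 5×0 + 6×1 = 6; y[3] = 5×0 + 6×0 + 4×1 = 4; y[4] = 6×0 + 4×0 = 0; y[5] = 4×0 = 0

[2, 5, 6, 4, 0, 0]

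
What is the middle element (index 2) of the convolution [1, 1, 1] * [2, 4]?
Use y[k] = Σ_i a[i]·b[k-i] at k=2. y[2] = 1×4 + 1×2 = 6

6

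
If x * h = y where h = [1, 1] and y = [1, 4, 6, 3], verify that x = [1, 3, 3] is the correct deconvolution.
Forward-compute [1, 3, 3] * [1, 1]: y[0] = 1×1 = 1; y[1] = 1×1 + 3×1 = 4; y[2] = 3×1 + 3×1 = 6; y[3] = 3×1 = 3 → [1, 4, 6, 3]. Matches given y = [1, 4, 6, 3], so verified.

Verified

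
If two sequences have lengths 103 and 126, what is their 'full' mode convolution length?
Linear/full convolution length: m + n - 1 = 103 + 126 - 1 = 228

228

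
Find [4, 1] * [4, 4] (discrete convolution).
y[0] = 4×4 = 16; y[1] = 4×4 + 1×4 = 20; y[2] = 1×4 = 4

[16, 20, 4]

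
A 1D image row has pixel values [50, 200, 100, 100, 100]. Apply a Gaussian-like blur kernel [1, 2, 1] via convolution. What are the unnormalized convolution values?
Convolve image row [50, 200, 100, 100, 100] with kernel [1, 2, 1]: y[0] = 50×1 = 50; y[1] = 50×2 + 200×1 = 300; y[2] = 50×1 + 200×2 + 100×1 = 550; y[3] = 200×1 + 100×2 + 100×1 = 500; y[4] = 100×1 + 100×2 + 100×1 = 400; y[5] = 100×1 + 100×2 = 300; y[6] = 100×1 = 100 → [50, 300, 550, 500, 400, 300, 100]. Normalization factor = sum(kernel) = 4.

[50, 300, 550, 500, 400, 300, 100]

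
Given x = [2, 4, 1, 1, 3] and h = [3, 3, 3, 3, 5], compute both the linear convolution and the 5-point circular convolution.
Linear: y_lin[0] = 2×3 = 6; y_lin[1] = 2×3 + 4×3 = 18; y_lin[2] = 2×3 + 4×3 + 1×3 = 21; y_lin[3] = 2×3 + 4×3 + 1×3 + 1×3 = 24; y_lin[4] = 2×5 + 4×3 + 1×3 + 1×3 + 3×3 = 37; y_lin[5] = 4×5 + 1×3 + 1×3 + 3×3 = 35; y_lin[6] = 1×5 + 1×3 + 3×3 = 17; y_lin[7] = 1×5 + 3×3 = 14; y_lin[8] = 3×5 = 15 → [6, 18, 21, 24, 37, 35, 17, 14, 15]. Circular (length 5): y[0] = 2×3 + 4×5 + 1×3 + 1×3 + 3×3 = 41; y[1] = 2×3 + 4×3 + 1×5 + 1×3 + 3×3 = 35; y[2] = 2×3 + 4×3 + 1×3 + 1×5 + 3×3 = 35; y[3] = 2×3 + 4×3 + 1×3 + 1×3 + 3×5 = 39; y[4] = 2×5 + 4×3 + 1×3 + 1×3 + 3×3 = 37 → [41, 35, 35, 39, 37]

Linear: [6, 18, 21, 24, 37, 35, 17, 14, 15], Circular: [41, 35, 35, 39, 37]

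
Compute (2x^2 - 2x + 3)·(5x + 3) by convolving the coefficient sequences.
Ascending coefficients: a = [3, -2, 2], b = [3, 5]. c[0] = 3×3 = 9; c[1] = 3×5 + -2×3 = 9; c[2] = -2×5 + 2×3 = -4; c[3] = 2×5 = 10. Result coefficients: [9, 9, -4, 10] → 10x^3 - 4x^2 + 9x + 9

10x^3 - 4x^2 + 9x + 9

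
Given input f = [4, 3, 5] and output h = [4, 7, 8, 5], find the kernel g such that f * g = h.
Output length 4 = len(f) + len(g) - 1 ⇒ len(g) = 2. Solve g forward using g[k] = (h[k] - Σ_{i≥1} f[i]·g[k-i]) / f[0]: g[0] = h[0] / f[0] = 4 / 4 = 1; g[1] = (h[1] - 3×1) / f[0] = (7 - 3×1) / 4 = 1. So g = [1, 1]. Forward-check [4, 3, 5] * [1, 1]: h[0] = 4×1 = 4; h[1] = 4×1 + 3×1 = 7; h[2] = 3×1 + 5×1 = 8; h[3] = 5×1 = 5 → [4, 7, 8, 5] ✓

[1, 1]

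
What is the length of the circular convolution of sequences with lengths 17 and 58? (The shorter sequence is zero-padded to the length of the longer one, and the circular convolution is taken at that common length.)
Circular convolution (zero-padding the shorter input) has length max(m, n) = max(17, 58) = 58

58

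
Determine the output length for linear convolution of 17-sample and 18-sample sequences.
Linear/full convolution length: m + n - 1 = 17 + 18 - 1 = 34

34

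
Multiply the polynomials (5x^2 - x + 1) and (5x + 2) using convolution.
Ascending coefficients: a = [1, -1, 5], b = [2, 5]. c[0] = 1×2 = 2; c[1] = 1×5 + -1×2 = 3; c[2] = -1×5 + 5×2 = 5; c[3] = 5×5 = 25. Result coefficients: [2, 3, 5, 25] → 25x^3 + 5x^2 + 3x + 2

25x^3 + 5x^2 + 3x + 2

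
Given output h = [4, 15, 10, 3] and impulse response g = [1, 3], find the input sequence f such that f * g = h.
Deconvolve h=[4, 15, 10, 3] by g=[1, 3]. Since g[0]=1, solve forward: f[0] = h[0] / 1 = 4; f[1] = (h[1] - 4×3) / 1 = 3; f[2] = (h[2] - 3×3) / 1 = 1. So f = [4, 3, 1]. Check by forward convolution: h[0] = 4×1 = 4; h[1] = 4×3 + 3×1 = 15; h[2] = 3×3 + 1×1 = 10; h[3] = 1×3 = 3

[4, 3, 1]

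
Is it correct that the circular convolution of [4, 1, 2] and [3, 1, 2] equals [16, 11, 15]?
Recompute circular convolution of [4, 1, 2] and [3, 1, 2]: y[0] = 4×3 + 1×2 + 2×1 = 16; y[1] = 4×1 + 1×3 + 2×2 = 11; y[2] = 4×2 + 1×1 + 2×3 = 15 → [16, 11, 15]. Given [16, 11, 15] matches, so answer: Yes

Yes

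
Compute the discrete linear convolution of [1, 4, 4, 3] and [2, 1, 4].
y[0] = 1×2 = 2; y[1] = 1×1 + 4×2 = 9; y[2] = 1×4 + 4×1 + 4×2 = 16; y[3] = 4×4 + 4×1 + 3×2 = 26; y[4] = 4×4 + 3×1 = 19; y[5] = 3×4 = 12

[2, 9, 16, 26, 19, 12]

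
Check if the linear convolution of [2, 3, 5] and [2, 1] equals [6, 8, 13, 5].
Recompute linear convolution of [2, 3, 5] and [2, 1]: y[0] = 2×2 = 4; y[1] = 2×1 + 3×2 = 8; y[2] = 3×1 + 5×2 = 13; y[3] = 5×1 = 5 → [4, 8, 13, 5]. Compare to given [6, 8, 13, 5]: they differ at index 0: given 6, correct 4, so answer: No

No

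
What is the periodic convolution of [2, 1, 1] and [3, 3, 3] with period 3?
Use y[k] = Σ_j f[j]·g[(k-j) mod 3]. y[0] = 2×3 + 1×3 + 1×3 = 12; y[1] = 2×3 + 1×3 + 1×3 = 12; y[2] = 2×3 + 1×3 + 1×3 = 12. Result: [12, 12, 12]

[12, 12, 12]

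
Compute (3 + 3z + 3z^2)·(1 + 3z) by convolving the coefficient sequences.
Ascending coefficients: a = [3, 3, 3], b = [1, 3]. c[0] = 3×1 = 3; c[1] = 3×3 + 3×1 = 12; c[2] = 3×3 + 3×1 = 12; c[3] = 3×3 = 9. Result coefficients: [3, 12, 12, 9] → 3 + 12z + 12z^2 + 9z^3

3 + 12z + 12z^2 + 9z^3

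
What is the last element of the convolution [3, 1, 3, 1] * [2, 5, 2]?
Use y[k] = Σ_i a[i]·b[k-i] at k=5. y[5] = 1×2 = 2

2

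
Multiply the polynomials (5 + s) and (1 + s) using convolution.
Ascending coefficients: a = [5, 1], b = [1, 1]. c[0] = 5×1 = 5; c[1] = 5×1 + 1×1 = 6; c[2] = 1×1 = 1. Result coefficients: [5, 6, 1] → 5 + 6s + s^2

5 + 6s + s^2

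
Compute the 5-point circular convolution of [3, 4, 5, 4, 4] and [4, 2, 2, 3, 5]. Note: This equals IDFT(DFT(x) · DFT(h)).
Either evaluate y[k] = Σ_j x[j]·h[(k-j) mod 5] directly, or use IDFT(DFT(x) · DFT(h)). y[0] = 3×4 + 4×5 + 5×3 + 4×2 + 4×2 = 63; y[1] = 3×2 + 4×4 + 5×5 + 4×3 + 4×2 = 67; y[2] = 3×2 + 4×2 + 5×4 + 4×5 + 4×3 = 66; y[3] = 3×3 + 4×2 + 5×2 + 4×4 + 4×5 = 63; y[4] = 3×5 + 4×3 + 5×2 + 4×2 + 4×4 = 61. Result: [63, 67, 66, 63, 61]

[63, 67, 66, 63, 61]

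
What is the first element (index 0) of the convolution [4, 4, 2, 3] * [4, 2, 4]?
Use y[k] = Σ_i a[i]·b[k-i] at k=0. y[0] = 4×4 = 16

16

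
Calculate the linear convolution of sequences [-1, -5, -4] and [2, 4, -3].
y[0] = -1×2 = -2; y[1] = -1×4 + -5×2 = -14; y[2] = -1×-3 + -5×4 + -4×2 = -25; y[3] = -5×-3 + -4×4 = -1; y[4] = -4×-3 = 12

[-2, -14, -25, -1, 12]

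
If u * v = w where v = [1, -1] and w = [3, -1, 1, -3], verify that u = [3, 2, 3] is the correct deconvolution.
Forward-compute [3, 2, 3] * [1, -1]: w[0] = 3×1 = 3; w[1] = 3×-1 + 2×1 = -1; w[2] = 2×-1 + 3×1 = 1; w[3] = 3×-1 = -3 → [3, -1, 1, -3]. Matches given w = [3, -1, 1, -3], so verified.

Verified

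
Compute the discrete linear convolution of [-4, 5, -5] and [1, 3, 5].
y[0] = -4×1 = -4; y[1] = -4×3 + 5×1 = -7; y[2] = -4×5 + 5×3 + -5×1 = -10; y[3] = 5×5 + -5×3 = 10; y[4] = -5×5 = -25

[-4, -7, -10, 10, -25]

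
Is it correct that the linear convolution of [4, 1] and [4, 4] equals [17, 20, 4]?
Recompute linear convolution of [4, 1] and [4, 4]: y[0] = 4×4 = 16; y[1] = 4×4 + 1×4 = 20; y[2] = 1×4 = 4 → [16, 20, 4]. Compare to given [17, 20, 4]: they differ at index 0: given 17, correct 16, so answer: No

No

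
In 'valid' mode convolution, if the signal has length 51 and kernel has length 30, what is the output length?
'Valid' mode counts only positions where the kernel fully overlaps the signal: m - n + 1 = 51 - 30 + 1 = 22

22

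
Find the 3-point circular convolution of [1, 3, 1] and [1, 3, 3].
Use y[k] = Σ_j f[j]·g[(k-j) mod 3]. y[0] = 1×1 + 3×3 + 1×3 = 13; y[1] = 1×3 + 3×1 + 1×3 = 9; y[2] = 1×3 + 3×3 + 1×1 = 13. Result: [13, 9, 13]

[13, 9, 13]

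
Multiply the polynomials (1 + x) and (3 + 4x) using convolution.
Ascending coefficients: a = [1, 1], b = [3, 4]. c[0] = 1×3 = 3; c[1] = 1×4 + 1×3 = 7; c[2] = 1×4 = 4. Result coefficients: [3, 7, 4] → 3 + 7x + 4x^2

3 + 7x + 4x^2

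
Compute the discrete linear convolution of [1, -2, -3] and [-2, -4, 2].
y[0] = 1×-2 = -2; y[1] = 1×-4 + -2×-2 = 0; y[2] = 1×2 + -2×-4 + -3×-2 = 16; y[3] = -2×2 + -3×-4 = 8; y[4] = -3×2 = -6

[-2, 0, 16, 8, -6]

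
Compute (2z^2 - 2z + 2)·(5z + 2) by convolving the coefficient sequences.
Ascending coefficients: a = [2, -2, 2], b = [2, 5]. c[0] = 2×2 = 4; c[1] = 2×5 + -2×2 = 6; c[2] = -2×5 + 2×2 = -6; c[3] = 2×5 = 10. Result coefficients: [4, 6, -6, 10] → 10z^3 - 6z^2 + 6z + 4

10z^3 - 6z^2 + 6z + 4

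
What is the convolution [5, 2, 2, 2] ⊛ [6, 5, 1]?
y[0] = 5×6 = 30; y[1] = 5×5 + 2×6 = 37; y[2] = 5×1 + 2×5 + 2×6 = 27; y[3] = 2×1 + 2×5 + 2×6 = 24; y[4] = 2×1 + 2×5 = 12; y[5] = 2×1 = 2

[30, 37, 27, 24, 12, 2]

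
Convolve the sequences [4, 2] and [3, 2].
y[0] = 4×3 = 12; y[1] = 4×2 + 2×3 = 14; y[2] = 2×2 = 4

[12, 14, 4]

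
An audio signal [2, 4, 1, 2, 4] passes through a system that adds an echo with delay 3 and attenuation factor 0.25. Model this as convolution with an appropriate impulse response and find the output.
Direct-path + delayed-attenuated-path model → impulse response h = [1, 0, 0, 0.25] (1 at lag 0, 0.25 at lag 3). Output y[n] = x[n] + 0.25·x[n - 3] (with x[n] = 0 outside 0..4): y[0] = 2 + 0.25×0 = 2; y[1] = 4 + 0.25×0 = 4; y[2] = 1 + 0.25×0 = 1; y[3] = 2 + 0.25×2 = 2.5; y[4] = 4 + 0.25×4 = 5.0; y[5] = 0 + 0.25×1 = 0.25; y[6] = 0 + 0.25×2 = 0.5; y[7] = 0 + 0.25×4 = 1.0. So y = [2, 4, 1, 2.5, 5.0, 0.25, 0.5, 1.0]

[2, 4, 1, 2.5, 5.0, 0.25, 0.5, 1.0]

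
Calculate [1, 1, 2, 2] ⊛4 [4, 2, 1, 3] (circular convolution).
Use y[k] = Σ_j a[j]·b[(k-j) mod 4]. y[0] = 1×4 + 1×3 + 2×1 + 2×2 = 13; y[1] = 1×2 + 1×4 + 2×3 + 2×1 = 14; y[2] = 1×1 + 1×2 + 2×4 + 2×3 = 17; y[3] = 1×3 + 1×1 + 2×2 + 2×4 = 16. Result: [13, 14, 17, 16]

[13, 14, 17, 16]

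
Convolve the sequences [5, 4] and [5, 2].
y[0] = 5×5 = 25; y[1] = 5×2 + 4×5 = 30; y[2] = 4×2 = 8

[25, 30, 8]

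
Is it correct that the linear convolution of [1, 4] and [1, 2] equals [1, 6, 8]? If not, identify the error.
Recompute linear convolution of [1, 4] and [1, 2]: y[0] = 1×1 = 1; y[1] = 1×2 + 4×1 = 6; y[2] = 4×2 = 8 → [1, 6, 8]. Given [1, 6, 8] matches, so answer: Yes

Yes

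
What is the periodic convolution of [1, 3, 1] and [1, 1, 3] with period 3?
Use y[k] = Σ_j u[j]·v[(k-j) mod 3]. y[0] = 1×1 + 3×3 + 1×1 = 11; y[1] = 1×1 + 3×1 + 1×3 = 7; y[2] = 1×3 + 3×1 + 1×1 = 7. Result: [11, 7, 7]

[11, 7, 7]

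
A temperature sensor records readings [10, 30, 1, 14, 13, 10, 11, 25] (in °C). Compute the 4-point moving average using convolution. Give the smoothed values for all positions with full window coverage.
4-point moving average kernel = [1, 1, 1, 1]. Apply in 'valid' mode (full window coverage): avg[0] = (10 + 30 + 1 + 14) / 4 = 13.75; avg[1] = (30 + 1 + 14 + 13) / 4 = 14.5; avg[2] = (1 + 14 + 13 + 10) / 4 = 9.5; avg[3] = (14 + 13 + 10 + 11) / 4 = 12.0; avg[4] = (13 + 10 + 11 + 25) / 4 = 14.75. Smoothed values: [13.75, 14.5, 9.5, 12.0, 14.75]

[13.75, 14.5, 9.5, 12.0, 14.75]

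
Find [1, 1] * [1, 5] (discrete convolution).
y[0] = 1×1 = 1; y[1] = 1×5 + 1×1 = 6; y[2] = 1×5 = 5

[1, 6, 5]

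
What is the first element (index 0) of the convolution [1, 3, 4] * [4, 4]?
Use y[k] = Σ_i a[i]·b[k-i] at k=0. y[0] = 1×4 = 4

4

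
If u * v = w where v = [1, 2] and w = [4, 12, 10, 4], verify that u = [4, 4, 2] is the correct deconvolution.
Forward-compute [4, 4, 2] * [1, 2]: w[0] = 4×1 = 4; w[1] = 4×2 + 4×1 = 12; w[2] = 4×2 + 2×1 = 10; w[3] = 2×2 = 4 → [4, 12, 10, 4]. Matches given w = [4, 12, 10, 4], so verified.

Verified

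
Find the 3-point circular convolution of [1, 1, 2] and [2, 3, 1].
Use y[k] = Σ_j u[j]·v[(k-j) mod 3]. y[0] = 1×2 + 1×1 + 2×3 = 9; y[1] = 1×3 + 1×2 + 2×1 = 7; y[2] = 1×1 + 1×3 + 2×2 = 8. Result: [9, 7, 8]

[9, 7, 8]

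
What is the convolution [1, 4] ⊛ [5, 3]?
y[0] = 1×5 = 5; y[1] = 1×3 + 4×5 = 23; y[2] = 4×3 = 12

[5, 23, 12]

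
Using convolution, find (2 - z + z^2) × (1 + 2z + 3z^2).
Ascending coefficients: a = [2, -1, 1], b = [1, 2, 3]. c[0] = 2×1 = 2; c[1] = 2×2 + -1×1 = 3; c[2] = 2×3 + -1×2 + 1×1 = 5; c[3] = -1×3 + 1×2 = -1; c[4] = 1×3 = 3. Result coefficients: [2, 3, 5, -1, 3] → 2 + 3z + 5z^2 - z^3 + 3z^4

2 + 3z + 5z^2 - z^3 + 3z^4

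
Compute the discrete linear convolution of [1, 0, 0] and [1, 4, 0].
y[0] = 1×1 = 1; y[1] = 1×4 + 0×1 = 4; y[2] = 1×0 + 0×4 + 0×1 = 0; y[3] = 0×0 + 0×4 = 0; y[4] = 0×0 = 0

[1, 4, 0, 0, 0]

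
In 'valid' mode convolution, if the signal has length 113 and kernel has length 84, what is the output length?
'Valid' mode counts only positions where the kernel fully overlaps the signal: m - n + 1 = 113 - 84 + 1 = 30

30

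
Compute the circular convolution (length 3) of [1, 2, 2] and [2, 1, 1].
Use y[k] = Σ_j u[j]·v[(k-j) mod 3]. y[0] = 1×2 + 2×1 + 2×1 = 6; y[1] = 1×1 + 2×2 + 2×1 = 7; y[2] = 1×1 + 2×1 + 2×2 = 7. Result: [6, 7, 7]

[6, 7, 7]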